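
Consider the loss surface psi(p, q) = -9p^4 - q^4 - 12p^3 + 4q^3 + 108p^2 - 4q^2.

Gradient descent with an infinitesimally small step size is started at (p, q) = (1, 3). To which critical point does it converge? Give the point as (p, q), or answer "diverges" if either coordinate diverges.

diverges

psi is separable, so gradient descent decouples: p follows -∂psi/∂p, q follows -∂psi/∂q.
∂psi/∂p = -36p(p - 2)(p + 3); at p=1 this is 144, so p decreases.
∂psi/∂q = -4q(q - 2)(q - 1); at q=3 this is -24, so q increases.
The q-coordinate has no critical point in that direction and runs off to infinity.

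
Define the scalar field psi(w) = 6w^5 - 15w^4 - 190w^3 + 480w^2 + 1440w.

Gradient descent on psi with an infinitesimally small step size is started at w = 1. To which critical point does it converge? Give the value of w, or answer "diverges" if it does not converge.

-1

psi'(w) = 30(w - 4)(w - 3)(w + 1)(w + 4), so psi'(1) = 1800.
Gradient descent moves in the -psi' direction, i.e. w is decreasing.
The nearest critical point in that direction is w = -1, where psi'' = 1800 > 0 (a local minimum). The iterate converges there.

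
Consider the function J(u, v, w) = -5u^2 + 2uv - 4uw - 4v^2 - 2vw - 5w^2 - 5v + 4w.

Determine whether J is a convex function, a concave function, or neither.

J is quadratic, so its Hessian is the constant matrix H = [[-10, 2, -4], [2, -8, -2], [-4, -2, -10]].
Leading principal minors: -10, 76, -560.
Signs alternate −, +, − ⇒ H ≺ 0 ⇒ concave.

concave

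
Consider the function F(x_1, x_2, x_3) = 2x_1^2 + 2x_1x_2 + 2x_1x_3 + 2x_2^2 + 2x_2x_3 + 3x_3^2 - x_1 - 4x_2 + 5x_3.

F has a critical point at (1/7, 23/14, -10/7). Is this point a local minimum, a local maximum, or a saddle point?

The Hessian is constant: H = [[4, 2, 2], [2, 4, 2], [2, 2, 6]].
Leading principal minors: Δ₁ = 4, Δ₂ = 12, Δ₃ = 56.
All leading minors are positive, so H is positive definite: a local minimum.

local minimum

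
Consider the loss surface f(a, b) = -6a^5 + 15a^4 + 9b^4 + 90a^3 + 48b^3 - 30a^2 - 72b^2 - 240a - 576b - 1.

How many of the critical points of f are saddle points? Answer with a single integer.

6

f separates as a function of a plus a function of b, so ∇f=0 decouples.
∂f/∂a = -30(a - 4)(a - 1)(a + 1)(a + 2) = 0 at a ∈ {-2, -1, 1, 4}; ∂f/∂b = 36(b - 2)(b + 2)(b + 4) = 0 at b ∈ {-4, -2, 2}.
The Hessian is diagonal: diag(f_aa, f_bb). Second derivatives: f_aa(-2)=540, f_aa(-1)=-300, f_aa(1)=540, f_aa(4)=-2700; f_bb(-4)=432, f_bb(-2)=-288, f_bb(2)=864.
Saddle points occur where the two diagonal entries have opposite signs: (-2, -2), (-1, -4), (-1, 2), (1, -2), (4, -4), (4, 2). Count: 6.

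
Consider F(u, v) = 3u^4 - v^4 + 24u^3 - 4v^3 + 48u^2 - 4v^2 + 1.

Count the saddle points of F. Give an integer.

5

F separates as a function of u plus a function of v, so ∇F=0 decouples.
∂F/∂u = 12u(u + 2)(u + 4) = 0 at u ∈ {-4, -2, 0}; ∂F/∂v = -4v(v + 1)(v + 2) = 0 at v ∈ {-2, -1, 0}.
The Hessian is diagonal: diag(F_uu, F_vv). Second derivatives: F_uu(-4)=96, F_uu(-2)=-48, F_uu(0)=96; F_vv(-2)=-8, F_vv(-1)=4, F_vv(0)=-8.
Saddle points occur where the two diagonal entries have opposite signs: (-4, -2), (-4, 0), (-2, -1), (0, -2), (0, 0). Count: 5.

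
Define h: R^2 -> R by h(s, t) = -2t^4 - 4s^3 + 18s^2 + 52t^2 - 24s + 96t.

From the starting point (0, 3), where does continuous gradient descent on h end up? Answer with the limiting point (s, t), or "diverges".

(1, -1)

h is separable, so gradient descent decouples: s follows -∂h/∂s, t follows -∂h/∂t.
∂h/∂s = -12(s - 2)(s - 1); at s=0 this is -24, so s increases.
∂h/∂t = -8(t - 4)(t + 1)(t + 3); at t=3 this is 192, so t decreases.
s converges to its nearest critical value 1 (a local min of the s-part); t converges to -1. The iterate converges to (1, -1).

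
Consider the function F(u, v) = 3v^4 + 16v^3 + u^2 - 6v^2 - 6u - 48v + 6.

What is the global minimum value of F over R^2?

-163

F(u,v) separates as P(u) + Q(v) + 6, so its minimum is min P + min Q + 6.
P'(u) = 2u - 6 vanishes at u ∈ {3}; Q'(v) = 12(v - 1)(v + 1)(v + 4) vanishes at v ∈ {-4, -1, 1}.
Local minima of P (where P''>0): P(3)=-9. Local minima of Q: Q(-4)=-160, Q(1)=-35.
So the global minimum of F is P(3) + Q(-4) + 6 = -9 − 160 + 6 = -163, attained at (3, -4).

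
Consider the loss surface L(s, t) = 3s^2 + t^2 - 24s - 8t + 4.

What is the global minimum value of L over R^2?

-60

L(s,t) separates as P(s) + Q(t) + 4, so its minimum is min P + min Q + 4.
P'(s) = 6s - 24 vanishes at s ∈ {4}; Q'(t) = 2(t - 4) vanishes at t ∈ {4}.
Local minima of P (where P''>0): P(4)=-48. Local minima of Q: Q(4)=-16.
So the global minimum of L is P(4) + Q(4) + 4 = -48 − 16 + 4 = -60, attained at (4, 4).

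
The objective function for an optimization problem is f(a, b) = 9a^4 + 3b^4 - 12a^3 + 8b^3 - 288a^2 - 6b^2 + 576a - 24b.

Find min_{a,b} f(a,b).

f(a,b) separates as P(a) + Q(b), so its minimum is min P + min Q.
P'(a) = 36(a - 4)(a - 1)(a + 4) vanishes at a ∈ {-4, 1, 4}; Q'(b) = 12(b - 1)(b + 1)(b + 2) vanishes at b ∈ {-2, -1, 1}.
Local minima of P (where P''>0): P(-4)=-3840, P(4)=-768. Local minima of Q: Q(-2)=8, Q(1)=-19.
So the global minimum of f is P(-4) + Q(1) = -3840 − 19 = -3859, attained at (-4, 1).

-3859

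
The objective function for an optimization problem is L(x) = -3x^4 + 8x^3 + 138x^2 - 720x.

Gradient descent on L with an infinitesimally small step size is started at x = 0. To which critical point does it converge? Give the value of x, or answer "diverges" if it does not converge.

3

L'(x) = -12(x - 4)(x - 3)(x + 5), so L'(0) = -720.
Gradient descent moves in the -L' direction, i.e. x is increasing.
The nearest critical point in that direction is x = 3, where L'' = 96 > 0 (a local minimum). The iterate converges there.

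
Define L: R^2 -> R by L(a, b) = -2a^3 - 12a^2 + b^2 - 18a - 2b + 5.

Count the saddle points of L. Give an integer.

L separates as a function of a plus a function of b, so ∇L=0 decouples.
∂L/∂a = -6(a + 1)(a + 3) = 0 at a ∈ {-3, -1}; ∂L/∂b = 2(b - 1) = 0 at b ∈ {1}.
The Hessian is diagonal: diag(L_aa, L_bb). Second derivatives: L_aa(-3)=12, L_aa(-1)=-12; L_bb(1)=2.
Saddle points occur where the two diagonal entries have opposite signs: (-1, 1). Count: 1.

1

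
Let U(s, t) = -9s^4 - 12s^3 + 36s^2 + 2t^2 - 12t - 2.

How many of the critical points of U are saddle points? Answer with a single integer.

U separates as a function of s plus a function of t, so ∇U=0 decouples.
∂U/∂s = -36s(s - 1)(s + 2) = 0 at s ∈ {-2, 0, 1}; ∂U/∂t = 4(t - 3) = 0 at t ∈ {3}.
The Hessian is diagonal: diag(U_ss, U_tt). Second derivatives: U_ss(-2)=-216, U_ss(0)=72, U_ss(1)=-108; U_tt(3)=4.
Saddle points occur where the two diagonal entries have opposite signs: (-2, 3), (1, 3). Count: 2.

2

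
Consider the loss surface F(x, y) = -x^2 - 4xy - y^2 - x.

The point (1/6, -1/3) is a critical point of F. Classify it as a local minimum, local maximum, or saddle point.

The Hessian of F is constant: H = [[-2, -4], [-4, -2]].
det(H) = (-2)·(-2) − (-4)² = -12.
Since det(H) < 0, H is indefinite and the critical point is a saddle point.

saddle point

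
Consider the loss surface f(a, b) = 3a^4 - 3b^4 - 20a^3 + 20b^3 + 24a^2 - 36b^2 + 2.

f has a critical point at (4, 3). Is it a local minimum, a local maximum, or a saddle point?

The mixed partial ∂²f/∂a∂b is 0, so the Hessian at any point is diag(f_aa, f_bb) = diag(12(3a^2 - 10a + 4), 12(-3b^2 + 10b - 6)).
At (4, 3): H = diag(144, -36).
The eigenvalues have opposite signs, so H is indefinite: a saddle point.

saddle point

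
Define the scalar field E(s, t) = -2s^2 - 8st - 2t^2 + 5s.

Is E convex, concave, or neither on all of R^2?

E is quadratic, so its Hessian is the constant matrix H = [[-4, -8], [-8, -4]].
det(H) = -48, tr(H) = -8.
det(H) < 0, so H is indefinite: neither convex nor concave.

neither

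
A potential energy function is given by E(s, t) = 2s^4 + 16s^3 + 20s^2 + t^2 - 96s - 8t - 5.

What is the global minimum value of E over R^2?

E(s,t) separates as P(s) + Q(t) − 5, so its minimum is min P + min Q − 5.
P'(s) = 8(s - 1)(s + 3)(s + 4) vanishes at s ∈ {-4, -3, 1}; Q'(t) = 2(t - 4) vanishes at t ∈ {4}.
Local minima of P (where P''>0): P(-4)=192, P(1)=-58. Local minima of Q: Q(4)=-16.
So the global minimum of E is P(1) + Q(4) − 5 = -58 − 16 − 5 = -79, attained at (1, 4).

-79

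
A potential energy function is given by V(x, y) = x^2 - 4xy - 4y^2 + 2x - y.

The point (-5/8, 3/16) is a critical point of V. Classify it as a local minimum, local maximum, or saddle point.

The Hessian of V is constant: H = [[2, -4], [-4, -8]].
det(H) = 2·(-8) − (-4)² = -32.
Since det(H) < 0, H is indefinite and the critical point is a saddle point.

saddle point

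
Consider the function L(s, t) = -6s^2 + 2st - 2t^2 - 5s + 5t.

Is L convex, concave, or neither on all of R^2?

concave

L is quadratic, so its Hessian is the constant matrix H = [[-12, 2], [2, -4]].
det(H) = 44, tr(H) = -16.
det(H) > 0 and tr(H) < 0, so H is negative definite everywhere: concave.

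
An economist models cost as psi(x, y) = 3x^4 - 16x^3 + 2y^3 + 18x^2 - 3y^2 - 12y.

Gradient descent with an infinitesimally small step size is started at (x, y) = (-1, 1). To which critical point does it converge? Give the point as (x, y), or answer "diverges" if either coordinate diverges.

psi is separable, so gradient descent decouples: x follows -∂psi/∂x, y follows -∂psi/∂y.
∂psi/∂x = 12x(x - 3)(x - 1); at x=-1 this is -96, so x increases.
∂psi/∂y = 6(y - 2)(y + 1); at y=1 this is -12, so y increases.
x converges to its nearest critical value 0 (a local min of the x-part); y converges to 2. The iterate converges to (0, 2).

(0, 2)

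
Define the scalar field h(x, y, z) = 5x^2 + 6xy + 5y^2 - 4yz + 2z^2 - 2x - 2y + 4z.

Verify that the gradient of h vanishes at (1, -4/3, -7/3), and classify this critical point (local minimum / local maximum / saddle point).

local minimum

∇h = (10x + 6y - 2, 6x + 10y - 4z - 2, -4y + 4z + 4); substituting (1, -4/3, -7/3) gives ∇h = (0, 0, 0), so (1, -4/3, -7/3) is indeed a critical point.
The Hessian is constant: H = [[10, 6, 0], [6, 10, -4], [0, -4, 4]].
Leading principal minors: Δ₁ = 10, Δ₂ = 64, Δ₃ = 96.
All leading minors are positive, so H is positive definite: a local minimum.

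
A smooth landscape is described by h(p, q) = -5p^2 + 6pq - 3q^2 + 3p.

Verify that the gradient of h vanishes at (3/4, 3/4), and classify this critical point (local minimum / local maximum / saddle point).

∇h = (-10p + 6q + 3, 6p - 6q); substituting (3/4, 3/4) gives ∇h = (0, 0), so (3/4, 3/4) is indeed a critical point.
The Hessian of h is constant: H = [[-10, 6], [6, -6]].
det(H) = (-10)·(-6) − 6² = 24.
det(H) > 0 and tr(H) = -16 < 0, so H is negative definite and the point is a local maximum.

local maximum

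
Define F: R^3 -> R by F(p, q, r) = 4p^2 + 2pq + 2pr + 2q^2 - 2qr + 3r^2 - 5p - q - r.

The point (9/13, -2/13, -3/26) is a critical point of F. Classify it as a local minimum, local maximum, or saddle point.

The Hessian is constant: H = [[8, 2, 2], [2, 4, -2], [2, -2, 6]].
Leading principal minors: Δ₁ = 8, Δ₂ = 28, Δ₃ = 104.
All leading minors are positive, so H is positive definite: a local minimum.

local minimum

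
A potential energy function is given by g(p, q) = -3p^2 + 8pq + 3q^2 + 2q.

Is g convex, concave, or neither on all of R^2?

neither

g is quadratic, so its Hessian is the constant matrix H = [[-6, 8], [8, 6]].
det(H) = -100, tr(H) = 0.
det(H) < 0, so H is indefinite: neither convex nor concave.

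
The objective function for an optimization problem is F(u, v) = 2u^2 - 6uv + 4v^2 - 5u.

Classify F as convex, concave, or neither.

F is quadratic, so its Hessian is the constant matrix H = [[4, -6], [-6, 8]].
det(H) = -4, tr(H) = 12.
det(H) < 0, so H is indefinite: neither convex nor concave.

neither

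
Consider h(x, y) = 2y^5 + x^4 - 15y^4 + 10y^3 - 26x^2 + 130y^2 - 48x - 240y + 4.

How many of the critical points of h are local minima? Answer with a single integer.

4

h separates as a function of x plus a function of y, so ∇h=0 decouples.
∂h/∂x = 4(x - 4)(x + 1)(x + 3) = 0 at x ∈ {-3, -1, 4}; ∂h/∂y = 10(y - 4)(y - 3)(y - 1)(y + 2) = 0 at y ∈ {-2, 1, 3, 4}.
The Hessian is diagonal: diag(h_xx, h_yy). Second derivatives: h_xx(-3)=56, h_xx(-1)=-40, h_xx(4)=140; h_yy(-2)=-900, h_yy(1)=180, h_yy(3)=-100, h_yy(4)=180.
Local minima occur where both diagonal entries positive: (-3, 1), (-3, 4), (4, 1), (4, 4). Count: 4.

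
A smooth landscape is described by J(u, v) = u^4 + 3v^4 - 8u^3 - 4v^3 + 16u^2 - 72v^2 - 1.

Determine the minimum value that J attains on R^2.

-641

J(u,v) separates as P(u) + Q(v) − 1, so its minimum is min P + min Q − 1.
P'(u) = 4u(u - 4)(u - 2) vanishes at u ∈ {0, 2, 4}; Q'(v) = 12v(v - 4)(v + 3) vanishes at v ∈ {-3, 0, 4}.
Local minima of P (where P''>0): P(0)=0, P(4)=0. Local minima of Q: Q(-3)=-297, Q(4)=-640.
So the global minimum of J is P(0) + Q(4) − 1 = 0 − 640 − 1 = -641, attained at (0, 4).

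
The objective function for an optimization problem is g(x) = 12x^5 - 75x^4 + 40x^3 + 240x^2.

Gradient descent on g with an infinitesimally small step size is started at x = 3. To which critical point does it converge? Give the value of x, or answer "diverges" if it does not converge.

4

g'(x) = 60x(x - 4)(x - 2)(x + 1), so g'(3) = -720.
Gradient descent moves in the -g' direction, i.e. x is increasing.
The nearest critical point in that direction is x = 4, where g'' = 2400 > 0 (a local minimum). The iterate converges there.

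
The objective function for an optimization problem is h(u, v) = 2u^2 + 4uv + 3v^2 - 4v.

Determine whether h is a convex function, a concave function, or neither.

convex

h is quadratic, so its Hessian is the constant matrix H = [[4, 4], [4, 6]].
det(H) = 8, tr(H) = 10.
det(H) > 0 and tr(H) > 0, so H is positive definite everywhere: convex.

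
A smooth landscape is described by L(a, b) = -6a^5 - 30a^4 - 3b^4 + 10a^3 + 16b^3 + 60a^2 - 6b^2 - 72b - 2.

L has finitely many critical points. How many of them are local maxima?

4

L separates as a function of a plus a function of b, so ∇L=0 decouples.
∂L/∂a = -30a(a - 1)(a + 1)(a + 4) = 0 at a ∈ {-4, -1, 0, 1}; ∂L/∂b = -12(b - 3)(b - 2)(b + 1) = 0 at b ∈ {-1, 2, 3}.
The Hessian is diagonal: diag(L_aa, L_bb). Second derivatives: L_aa(-4)=1800, L_aa(-1)=-180, L_aa(0)=120, L_aa(1)=-300; L_bb(-1)=-144, L_bb(2)=36, L_bb(3)=-48.
Local maxima occur where both diagonal entries negative: (-1, -1), (-1, 3), (1, -1), (1, 3). Count: 4.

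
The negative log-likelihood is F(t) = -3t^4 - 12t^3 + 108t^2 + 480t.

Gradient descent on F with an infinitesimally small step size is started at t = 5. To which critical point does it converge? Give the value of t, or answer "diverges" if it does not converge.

diverges

F'(t) = -12(t - 4)(t + 2)(t + 5), so F'(5) = -840.
Gradient descent moves in the -F' direction, i.e. t is increasing.
There is no critical point above t=5, and F' keeps the same sign, so the iterate runs off to +∞.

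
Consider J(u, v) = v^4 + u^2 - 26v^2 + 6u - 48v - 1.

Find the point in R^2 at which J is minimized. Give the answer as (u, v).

(-3, 4)

J(u,v) separates as P(u) + Q(v) − 1, so its minimum is min P + min Q − 1.
P'(u) = 2u + 6 vanishes at u ∈ {-3}; Q'(v) = 4(v - 4)(v + 1)(v + 3) vanishes at v ∈ {-3, -1, 4}.
Local minima of P (where P''>0): P(-3)=-9. Local minima of Q: Q(-3)=-9, Q(4)=-352.
So the global minimum of J is P(-3) + Q(4) − 1 = -9 − 352 − 1 = -362, attained at (-3, 4).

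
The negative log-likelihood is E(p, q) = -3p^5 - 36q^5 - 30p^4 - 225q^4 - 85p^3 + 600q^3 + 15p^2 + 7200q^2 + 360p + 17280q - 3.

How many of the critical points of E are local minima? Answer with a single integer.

E separates as a function of p plus a function of q, so ∇E=0 decouples.
∂E/∂p = -15(p - 1)(p + 2)(p + 3)(p + 4) = 0 at p ∈ {-4, -3, -2, 1}; ∂E/∂q = -180(q - 4)(q + 2)(q + 3)(q + 4) = 0 at q ∈ {-4, -3, -2, 4}.
The Hessian is diagonal: diag(E_pp, E_qq). Second derivatives: E_pp(-4)=150, E_pp(-3)=-60, E_pp(-2)=90, E_pp(1)=-900; E_qq(-4)=2880, E_qq(-3)=-1260, E_qq(-2)=2160, E_qq(4)=-60480.
Local minima occur where both diagonal entries positive: (-4, -4), (-4, -2), (-2, -4), (-2, -2). Count: 4.

4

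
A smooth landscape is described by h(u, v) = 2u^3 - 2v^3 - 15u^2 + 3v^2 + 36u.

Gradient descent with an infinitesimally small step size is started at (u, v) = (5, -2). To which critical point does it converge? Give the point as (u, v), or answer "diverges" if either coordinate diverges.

(3, 0)

h is separable, so gradient descent decouples: u follows -∂h/∂u, v follows -∂h/∂v.
∂h/∂u = 6(u - 3)(u - 2); at u=5 this is 36, so u decreases.
∂h/∂v = -6v(v - 1); at v=-2 this is -36, so v increases.
u converges to its nearest critical value 3 (a local min of the u-part); v converges to 0. The iterate converges to (3, 0).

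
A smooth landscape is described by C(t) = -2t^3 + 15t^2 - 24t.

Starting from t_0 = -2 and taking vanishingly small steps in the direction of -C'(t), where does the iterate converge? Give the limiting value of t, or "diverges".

1

C'(t) = -6(t - 4)(t - 1), so C'(-2) = -108.
Gradient descent moves in the -C' direction, i.e. t is increasing.
The nearest critical point in that direction is t = 1, where C'' = 18 > 0 (a local minimum). The iterate converges there.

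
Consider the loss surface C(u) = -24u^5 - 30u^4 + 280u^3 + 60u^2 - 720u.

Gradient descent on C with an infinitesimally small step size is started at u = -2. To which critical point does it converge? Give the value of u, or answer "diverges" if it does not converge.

C'(u) = -120(u - 2)(u - 1)(u + 1)(u + 3), so C'(-2) = 1440.
Gradient descent moves in the -C' direction, i.e. u is decreasing.
The nearest critical point in that direction is u = -3, where C'' = 4800 > 0 (a local minimum). The iterate converges there.

-3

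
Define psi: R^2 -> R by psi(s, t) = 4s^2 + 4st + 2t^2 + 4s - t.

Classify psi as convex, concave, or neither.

convex

psi is quadratic, so its Hessian is the constant matrix H = [[8, 4], [4, 4]].
det(H) = 16, tr(H) = 12.
det(H) > 0 and tr(H) > 0, so H is positive definite everywhere: convex.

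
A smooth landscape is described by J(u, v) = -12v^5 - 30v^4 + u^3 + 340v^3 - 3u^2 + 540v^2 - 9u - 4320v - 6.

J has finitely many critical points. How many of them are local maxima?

2

J separates as a function of u plus a function of v, so ∇J=0 decouples.
∂J/∂u = 3(u - 3)(u + 1) = 0 at u ∈ {-1, 3}; ∂J/∂v = -60(v - 3)(v - 2)(v + 3)(v + 4) = 0 at v ∈ {-4, -3, 2, 3}.
The Hessian is diagonal: diag(J_uu, J_vv). Second derivatives: J_uu(-1)=-12, J_uu(3)=12; J_vv(-4)=2520, J_vv(-3)=-1800, J_vv(2)=1800, J_vv(3)=-2520.
Local maxima occur where both diagonal entries negative: (-1, -3), (-1, 3). Count: 2.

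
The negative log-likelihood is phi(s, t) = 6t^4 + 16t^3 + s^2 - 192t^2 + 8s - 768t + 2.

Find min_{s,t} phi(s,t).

phi(s,t) separates as P(s) + Q(t) + 2, so its minimum is min P + min Q + 2.
P'(s) = 2s + 8 vanishes at s ∈ {-4}; Q'(t) = 24(t - 4)(t + 2)(t + 4) vanishes at t ∈ {-4, -2, 4}.
Local minima of P (where P''>0): P(-4)=-16. Local minima of Q: Q(-4)=512, Q(4)=-3584.
So the global minimum of phi is P(-4) + Q(4) + 2 = -16 − 3584 + 2 = -3598, attained at (-4, 4).

-3598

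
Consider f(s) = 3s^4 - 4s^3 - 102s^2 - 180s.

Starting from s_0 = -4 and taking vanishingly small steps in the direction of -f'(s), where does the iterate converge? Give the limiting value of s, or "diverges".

-3

f'(s) = 12(s - 5)(s + 1)(s + 3), so f'(-4) = -324.
Gradient descent moves in the -f' direction, i.e. s is increasing.
The nearest critical point in that direction is s = -3, where f'' = 192 > 0 (a local minimum). The iterate converges there.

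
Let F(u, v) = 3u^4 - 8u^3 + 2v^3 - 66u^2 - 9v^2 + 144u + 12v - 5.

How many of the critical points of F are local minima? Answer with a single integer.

F separates as a function of u plus a function of v, so ∇F=0 decouples.
∂F/∂u = 12(u - 4)(u - 1)(u + 3) = 0 at u ∈ {-3, 1, 4}; ∂F/∂v = 6(v - 2)(v - 1) = 0 at v ∈ {1, 2}.
The Hessian is diagonal: diag(F_uu, F_vv). Second derivatives: F_uu(-3)=336, F_uu(1)=-144, F_uu(4)=252; F_vv(1)=-6, F_vv(2)=6.
Local minima occur where both diagonal entries positive: (-3, 2), (4, 2). Count: 2.

2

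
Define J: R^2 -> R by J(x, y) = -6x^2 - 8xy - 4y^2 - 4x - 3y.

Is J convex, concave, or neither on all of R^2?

concave

J is quadratic, so its Hessian is the constant matrix H = [[-12, -8], [-8, -8]].
det(H) = 32, tr(H) = -20.
det(H) > 0 and tr(H) < 0, so H is negative definite everywhere: concave.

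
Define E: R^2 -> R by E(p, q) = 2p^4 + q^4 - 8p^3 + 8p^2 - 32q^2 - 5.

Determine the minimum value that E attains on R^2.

E(p,q) separates as A(p) + B(q) − 5, so its minimum is min A + min B − 5.
A'(p) = 8p(p - 2)(p - 1) vanishes at p ∈ {0, 1, 2}; B'(q) = 4q(q - 4)(q + 4) vanishes at q ∈ {-4, 0, 4}.
Local minima of A (where A''>0): A(0)=0, A(2)=0. Local minima of B: B(-4)=-256, B(4)=-256.
So the global minimum of E is A(0) + B(-4) − 5 = 0 − 256 − 5 = -261, attained at (0, -4).

-261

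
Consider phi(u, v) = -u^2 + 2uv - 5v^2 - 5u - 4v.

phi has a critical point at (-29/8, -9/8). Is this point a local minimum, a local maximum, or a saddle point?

The Hessian of phi is constant: H = [[-2, 2], [2, -10]].
det(H) = (-2)·(-10) − 2² = 16.
det(H) > 0 and tr(H) = -12 < 0, so H is negative definite and the point is a local maximum.

local maximum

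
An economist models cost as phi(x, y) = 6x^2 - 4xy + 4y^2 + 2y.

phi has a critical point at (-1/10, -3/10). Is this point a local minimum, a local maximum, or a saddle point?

The Hessian of phi is constant: H = [[12, -4], [-4, 8]].
det(H) = 12·8 − (-4)² = 80.
det(H) > 0 and tr(H) = 20 > 0, so H is positive definite and the point is a local minimum.

local minimum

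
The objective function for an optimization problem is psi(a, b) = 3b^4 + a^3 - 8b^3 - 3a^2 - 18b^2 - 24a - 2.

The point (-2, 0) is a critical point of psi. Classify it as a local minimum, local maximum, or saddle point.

The mixed partial ∂²psi/∂a∂b is 0, so the Hessian at any point is diag(psi_aa, psi_bb) = diag(6(a - 1), 12(3b^2 - 4b - 3)).
At (-2, 0): H = diag(-18, -36).
Both eigenvalues are negative, so H is negative definite: a local maximum.

local maximum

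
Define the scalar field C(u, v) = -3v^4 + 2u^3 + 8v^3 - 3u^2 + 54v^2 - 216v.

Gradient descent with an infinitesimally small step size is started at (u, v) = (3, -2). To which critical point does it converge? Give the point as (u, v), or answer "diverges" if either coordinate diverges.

(1, 2)

C is separable, so gradient descent decouples: u follows -∂C/∂u, v follows -∂C/∂v.
∂C/∂u = 6u(u - 1); at u=3 this is 36, so u decreases.
∂C/∂v = -12(v - 3)(v - 2)(v + 3); at v=-2 this is -240, so v increases.
u converges to its nearest critical value 1 (a local min of the u-part); v converges to 2. The iterate converges to (1, 2).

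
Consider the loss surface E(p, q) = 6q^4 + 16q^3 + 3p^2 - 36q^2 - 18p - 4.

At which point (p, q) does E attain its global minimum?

(3, -3)

E(p,q) separates as A(p) + B(q) − 4, so its minimum is min A + min B − 4.
A'(p) = 6p - 18 vanishes at p ∈ {3}; B'(q) = 24q(q - 1)(q + 3) vanishes at q ∈ {-3, 0, 1}.
Local minima of A (where A''>0): A(3)=-27. Local minima of B: B(-3)=-270, B(1)=-14.
So the global minimum of E is A(3) + B(-3) − 4 = -27 − 270 − 4 = -301, attained at (3, -3).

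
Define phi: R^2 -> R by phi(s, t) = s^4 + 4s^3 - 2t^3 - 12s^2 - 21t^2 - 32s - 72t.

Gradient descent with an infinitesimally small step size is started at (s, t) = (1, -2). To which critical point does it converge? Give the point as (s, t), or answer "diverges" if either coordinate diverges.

diverges

phi is separable, so gradient descent decouples: s follows -∂phi/∂s, t follows -∂phi/∂t.
∂phi/∂s = 4(s - 2)(s + 1)(s + 4); at s=1 this is -40, so s increases.
∂phi/∂t = -6(t + 3)(t + 4); at t=-2 this is -12, so t increases.
The t-coordinate has no critical point in that direction and runs off to infinity.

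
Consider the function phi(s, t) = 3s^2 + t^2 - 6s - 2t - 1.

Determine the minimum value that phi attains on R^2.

-5

phi(s,t) separates as P(s) + Q(t) − 1, so its minimum is min P + min Q − 1.
P'(s) = 6s - 6 vanishes at s ∈ {1}; Q'(t) = 2(t - 1) vanishes at t ∈ {1}.
Local minima of P (where P''>0): P(1)=-3. Local minima of Q: Q(1)=-1.
So the global minimum of phi is P(1) + Q(1) − 1 = -3 − 1 − 1 = -5, attained at (1, 1).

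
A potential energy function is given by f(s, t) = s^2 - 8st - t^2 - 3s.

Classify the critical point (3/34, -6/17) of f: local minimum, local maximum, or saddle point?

saddle point

The Hessian of f is constant: H = [[2, -8], [-8, -2]].
det(H) = 2·(-2) − (-8)² = -68.
Since det(H) < 0, H is indefinite and the critical point is a saddle point.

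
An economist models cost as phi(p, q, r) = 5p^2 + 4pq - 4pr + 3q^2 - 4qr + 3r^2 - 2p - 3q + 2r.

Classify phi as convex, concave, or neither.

phi is quadratic, so its Hessian is the constant matrix H = [[10, 4, -4], [4, 6, -4], [-4, -4, 6]].
Leading principal minors: 10, 44, 136.
All positive ⇒ H ≻ 0 ⇒ convex.

convex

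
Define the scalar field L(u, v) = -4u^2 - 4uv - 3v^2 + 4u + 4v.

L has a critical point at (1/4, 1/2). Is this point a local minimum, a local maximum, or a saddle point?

local maximum

The Hessian of L is constant: H = [[-8, -4], [-4, -6]].
det(H) = (-8)·(-6) − (-4)² = 32.
det(H) > 0 and tr(H) = -14 < 0, so H is negative definite and the point is a local maximum.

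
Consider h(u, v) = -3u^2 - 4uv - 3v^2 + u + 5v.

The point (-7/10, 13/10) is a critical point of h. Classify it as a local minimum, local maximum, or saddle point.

local maximum

The Hessian of h is constant: H = [[-6, -4], [-4, -6]].
det(H) = (-6)·(-6) − (-4)² = 20.
det(H) > 0 and tr(H) = -12 < 0, so H is negative definite and the point is a local maximum.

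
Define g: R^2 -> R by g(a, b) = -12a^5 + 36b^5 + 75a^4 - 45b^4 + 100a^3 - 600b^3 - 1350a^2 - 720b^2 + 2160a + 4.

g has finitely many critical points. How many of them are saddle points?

g separates as a function of a plus a function of b, so ∇g=0 decouples.
∂g/∂a = -60(a - 4)(a - 3)(a - 1)(a + 3) = 0 at a ∈ {-3, 1, 3, 4}; ∂g/∂b = 180b(b - 4)(b + 1)(b + 2) = 0 at b ∈ {-2, -1, 0, 4}.
The Hessian is diagonal: diag(g_aa, g_bb). Second derivatives: g_aa(-3)=10080, g_aa(1)=-1440, g_aa(3)=720, g_aa(4)=-1260; g_bb(-2)=-2160, g_bb(-1)=900, g_bb(0)=-1440, g_bb(4)=21600.
Saddle points occur where the two diagonal entries have opposite signs: (-3, -2), (-3, 0), (1, -1), (1, 4), (3, -2), (3, 0), (4, -1), (4, 4). Count: 8.

8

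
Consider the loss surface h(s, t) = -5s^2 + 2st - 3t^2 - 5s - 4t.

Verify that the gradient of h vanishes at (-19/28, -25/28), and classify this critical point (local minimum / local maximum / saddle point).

local maximum

∇h = (-10s + 2t - 5, 2s - 6t - 4); substituting (-19/28, -25/28) gives ∇h = (0, 0), so (-19/28, -25/28) is indeed a critical point.
The Hessian of h is constant: H = [[-10, 2], [2, -6]].
det(H) = (-10)·(-6) − 2² = 56.
det(H) > 0 and tr(H) = -16 < 0, so H is negative definite and the point is a local maximum.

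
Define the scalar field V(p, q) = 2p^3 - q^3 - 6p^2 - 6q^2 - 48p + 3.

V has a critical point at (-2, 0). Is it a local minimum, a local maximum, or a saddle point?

The mixed partial ∂²V/∂p∂q is 0, so the Hessian at any point is diag(V_pp, V_qq) = diag(12(p - 1), -6(q + 2)).
At (-2, 0): H = diag(-36, -12).
Both eigenvalues are negative, so H is negative definite: a local maximum.

local maximum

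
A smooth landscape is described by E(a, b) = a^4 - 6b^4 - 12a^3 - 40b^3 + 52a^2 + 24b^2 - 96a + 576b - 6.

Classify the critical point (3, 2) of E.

local maximum

The mixed partial ∂²E/∂a∂b is 0, so the Hessian at any point is diag(E_aa, E_bb) = diag(4(3a^2 - 18a + 26), 24(-3b^2 - 10b + 2)).
At (3, 2): H = diag(-4, -720).
Both eigenvalues are negative, so H is negative definite: a local maximum.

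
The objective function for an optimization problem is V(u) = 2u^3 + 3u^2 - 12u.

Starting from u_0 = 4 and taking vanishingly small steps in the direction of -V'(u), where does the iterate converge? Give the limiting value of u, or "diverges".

1

V'(u) = 6(u - 1)(u + 2), so V'(4) = 108.
Gradient descent moves in the -V' direction, i.e. u is decreasing.
The nearest critical point in that direction is u = 1, where V'' = 18 > 0 (a local minimum). The iterate converges there.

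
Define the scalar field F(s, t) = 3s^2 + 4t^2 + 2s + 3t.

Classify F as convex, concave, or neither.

convex

F is quadratic, so its Hessian is the constant matrix H = [[6, 0], [0, 8]].
det(H) = 48, tr(H) = 14.
det(H) > 0 and tr(H) > 0, so H is positive definite everywhere: convex.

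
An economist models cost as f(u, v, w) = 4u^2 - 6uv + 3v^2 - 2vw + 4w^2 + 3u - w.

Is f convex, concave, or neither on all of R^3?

convex

f is quadratic, so its Hessian is the constant matrix H = [[8, -6, 0], [-6, 6, -2], [0, -2, 8]].
Leading principal minors: 8, 12, 64.
All positive ⇒ H ≻ 0 ⇒ convex.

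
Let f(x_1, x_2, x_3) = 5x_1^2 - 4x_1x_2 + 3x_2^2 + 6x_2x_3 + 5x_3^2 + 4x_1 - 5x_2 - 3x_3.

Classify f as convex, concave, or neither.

f is quadratic, so its Hessian is the constant matrix H = [[10, -4, 0], [-4, 6, 6], [0, 6, 10]].
Leading principal minors: 10, 44, 80.
All positive ⇒ H ≻ 0 ⇒ convex.

convex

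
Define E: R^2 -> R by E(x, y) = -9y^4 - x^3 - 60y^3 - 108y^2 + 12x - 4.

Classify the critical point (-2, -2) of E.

The mixed partial ∂²E/∂x∂y is 0, so the Hessian at any point is diag(E_xx, E_yy) = diag(-6x, -36(3y^2 + 10y + 6)).
At (-2, -2): H = diag(12, 72).
Both eigenvalues are positive, so H is positive definite: a local minimum.

local minimum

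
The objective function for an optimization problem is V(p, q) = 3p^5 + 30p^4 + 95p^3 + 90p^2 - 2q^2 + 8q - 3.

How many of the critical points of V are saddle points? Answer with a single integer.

2

V separates as a function of p plus a function of q, so ∇V=0 decouples.
∂V/∂p = 15p(p + 1)(p + 3)(p + 4) = 0 at p ∈ {-4, -3, -1, 0}; ∂V/∂q = -4(q - 2) = 0 at q ∈ {2}.
The Hessian is diagonal: diag(V_pp, V_qq). Second derivatives: V_pp(-4)=-180, V_pp(-3)=90, V_pp(-1)=-90, V_pp(0)=180; V_qq(2)=-4.
Saddle points occur where the two diagonal entries have opposite signs: (-3, 2), (0, 2). Count: 2.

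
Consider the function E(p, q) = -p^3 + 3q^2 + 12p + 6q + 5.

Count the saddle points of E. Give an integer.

1

E separates as a function of p plus a function of q, so ∇E=0 decouples.
∂E/∂p = -3(p - 2)(p + 2) = 0 at p ∈ {-2, 2}; ∂E/∂q = 6(q + 1) = 0 at q ∈ {-1}.
The Hessian is diagonal: diag(E_pp, E_qq). Second derivatives: E_pp(-2)=12, E_pp(2)=-12; E_qq(-1)=6.
Saddle points occur where the two diagonal entries have opposite signs: (2, -1). Count: 1.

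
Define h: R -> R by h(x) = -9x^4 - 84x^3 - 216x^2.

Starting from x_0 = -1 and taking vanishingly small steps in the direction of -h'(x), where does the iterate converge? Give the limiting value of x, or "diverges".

-3

h'(x) = -36x(x + 3)(x + 4), so h'(-1) = 216.
Gradient descent moves in the -h' direction, i.e. x is decreasing.
The nearest critical point in that direction is x = -3, where h'' = 108 > 0 (a local minimum). The iterate converges there.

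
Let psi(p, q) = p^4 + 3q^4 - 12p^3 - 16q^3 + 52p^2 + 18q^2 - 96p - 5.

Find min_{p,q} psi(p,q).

psi(p,q) separates as A(p) + B(q) − 5, so its minimum is min A + min B − 5.
A'(p) = 4(p - 4)(p - 3)(p - 2) vanishes at p ∈ {2, 3, 4}; B'(q) = 12q(q - 3)(q - 1) vanishes at q ∈ {0, 1, 3}.
Local minima of A (where A''>0): A(2)=-64, A(4)=-64. Local minima of B: B(0)=0, B(3)=-27.
So the global minimum of psi is A(2) + B(3) − 5 = -64 − 27 − 5 = -96, attained at (2, 3).

-96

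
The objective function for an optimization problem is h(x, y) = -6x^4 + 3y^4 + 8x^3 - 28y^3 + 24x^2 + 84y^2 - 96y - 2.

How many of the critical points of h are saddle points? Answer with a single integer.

h separates as a function of x plus a function of y, so ∇h=0 decouples.
∂h/∂x = -24x(x - 2)(x + 1) = 0 at x ∈ {-1, 0, 2}; ∂h/∂y = 12(y - 4)(y - 2)(y - 1) = 0 at y ∈ {1, 2, 4}.
The Hessian is diagonal: diag(h_xx, h_yy). Second derivatives: h_xx(-1)=-72, h_xx(0)=48, h_xx(2)=-144; h_yy(1)=36, h_yy(2)=-24, h_yy(4)=72.
Saddle points occur where the two diagonal entries have opposite signs: (-1, 1), (-1, 4), (0, 2), (2, 1), (2, 4). Count: 5.

5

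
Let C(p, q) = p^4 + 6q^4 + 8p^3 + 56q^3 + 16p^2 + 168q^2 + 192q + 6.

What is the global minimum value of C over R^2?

C(p,q) separates as A(p) + B(q) + 6, so its minimum is min A + min B + 6.
A'(p) = 4p(p + 2)(p + 4) vanishes at p ∈ {-4, -2, 0}; B'(q) = 24(q + 1)(q + 2)(q + 4) vanishes at q ∈ {-4, -2, -1}.
Local minima of A (where A''>0): A(-4)=0, A(0)=0. Local minima of B: B(-4)=-128, B(-1)=-74.
So the global minimum of C is A(-4) + B(-4) + 6 = 0 − 128 + 6 = -122, attained at (-4, -4).

-122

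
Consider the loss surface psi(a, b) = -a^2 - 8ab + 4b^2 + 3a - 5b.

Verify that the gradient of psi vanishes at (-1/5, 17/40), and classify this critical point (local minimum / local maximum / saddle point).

saddle point

∇psi = (-2a - 8b + 3, -8a + 8b - 5); substituting (-1/5, 17/40) gives ∇psi = (0, 0), so (-1/5, 17/40) is indeed a critical point.
The Hessian of psi is constant: H = [[-2, -8], [-8, 8]].
det(H) = (-2)·8 − (-8)² = -80.
Since det(H) < 0, H is indefinite and the critical point is a saddle point.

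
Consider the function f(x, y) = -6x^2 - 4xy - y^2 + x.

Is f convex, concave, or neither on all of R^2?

f is quadratic, so its Hessian is the constant matrix H = [[-12, -4], [-4, -2]].
det(H) = 8, tr(H) = -14.
det(H) > 0 and tr(H) < 0, so H is negative definite everywhere: concave.

concave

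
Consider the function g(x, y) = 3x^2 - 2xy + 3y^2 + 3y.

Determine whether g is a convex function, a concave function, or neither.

g is quadratic, so its Hessian is the constant matrix H = [[6, -2], [-2, 6]].
det(H) = 32, tr(H) = 12.
det(H) > 0 and tr(H) > 0, so H is positive definite everywhere: convex.

convex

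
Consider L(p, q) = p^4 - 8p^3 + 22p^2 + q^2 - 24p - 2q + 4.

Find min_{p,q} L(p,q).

-6

L(p,q) separates as A(p) + B(q) + 4, so its minimum is min A + min B + 4.
A'(p) = 4(p - 3)(p - 2)(p - 1) vanishes at p ∈ {1, 2, 3}; B'(q) = 2q - 2 vanishes at q ∈ {1}.
Local minima of A (where A''>0): A(1)=-9, A(3)=-9. Local minima of B: B(1)=-1.
So the global minimum of L is A(1) + B(1) + 4 = -9 − 1 + 4 = -6, attained at (1, 1).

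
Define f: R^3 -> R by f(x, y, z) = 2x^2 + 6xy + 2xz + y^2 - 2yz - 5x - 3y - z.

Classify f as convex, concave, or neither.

f is quadratic, so its Hessian is the constant matrix H = [[4, 6, 2], [6, 2, -2], [2, -2, 0]].
Leading principal minors: 4, -28, -72.
Neither pattern holds ⇒ H is indefinite ⇒ neither convex nor concave.

neither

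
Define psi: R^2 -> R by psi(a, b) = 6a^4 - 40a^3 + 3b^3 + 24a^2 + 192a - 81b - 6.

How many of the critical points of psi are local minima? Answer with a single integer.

2

psi separates as a function of a plus a function of b, so ∇psi=0 decouples.
∂psi/∂a = 24(a - 4)(a - 2)(a + 1) = 0 at a ∈ {-1, 2, 4}; ∂psi/∂b = 9(b - 3)(b + 3) = 0 at b ∈ {-3, 3}.
The Hessian is diagonal: diag(psi_aa, psi_bb). Second derivatives: psi_aa(-1)=360, psi_aa(2)=-144, psi_aa(4)=240; psi_bb(-3)=-54, psi_bb(3)=54.
Local minima occur where both diagonal entries positive: (-1, 3), (4, 3). Count: 2.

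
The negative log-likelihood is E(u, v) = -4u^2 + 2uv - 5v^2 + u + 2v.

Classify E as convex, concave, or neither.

E is quadratic, so its Hessian is the constant matrix H = [[-8, 2], [2, -10]].
det(H) = 76, tr(H) = -18.
det(H) > 0 and tr(H) < 0, so H is negative definite everywhere: concave.

concave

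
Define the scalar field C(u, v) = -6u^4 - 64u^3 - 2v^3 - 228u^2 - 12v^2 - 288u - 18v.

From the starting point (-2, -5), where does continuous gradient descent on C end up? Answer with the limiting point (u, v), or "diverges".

C is separable, so gradient descent decouples: u follows -∂C/∂u, v follows -∂C/∂v.
∂C/∂u = -24(u + 1)(u + 3)(u + 4); at u=-2 this is 48, so u decreases.
∂C/∂v = -6(v + 1)(v + 3); at v=-5 this is -48, so v increases.
u converges to its nearest critical value -3 (a local min of the u-part); v converges to -3. The iterate converges to (-3, -3).

(-3, -3)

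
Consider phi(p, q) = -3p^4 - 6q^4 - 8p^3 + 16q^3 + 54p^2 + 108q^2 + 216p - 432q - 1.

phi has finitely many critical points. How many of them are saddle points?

phi separates as a function of p plus a function of q, so ∇phi=0 decouples.
∂phi/∂p = -12(p - 3)(p + 2)(p + 3) = 0 at p ∈ {-3, -2, 3}; ∂phi/∂q = -24(q - 3)(q - 2)(q + 3) = 0 at q ∈ {-3, 2, 3}.
The Hessian is diagonal: diag(phi_pp, phi_qq). Second derivatives: phi_pp(-3)=-72, phi_pp(-2)=60, phi_pp(3)=-360; phi_qq(-3)=-720, phi_qq(2)=120, phi_qq(3)=-144.
Saddle points occur where the two diagonal entries have opposite signs: (-3, 2), (-2, -3), (-2, 3), (3, 2). Count: 4.

4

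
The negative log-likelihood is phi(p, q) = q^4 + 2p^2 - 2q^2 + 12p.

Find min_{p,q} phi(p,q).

phi(p,q) separates as A(p) + B(q), so its minimum is min A + min B.
A'(p) = 4p + 12 vanishes at p ∈ {-3}; B'(q) = 4q(q - 1)(q + 1) vanishes at q ∈ {-1, 0, 1}.
Local minima of A (where A''>0): A(-3)=-18. Local minima of B: B(-1)=-1, B(1)=-1.
So the global minimum of phi is A(-3) + B(-1) = -18 − 1 = -19, attained at (-3, -1).

-19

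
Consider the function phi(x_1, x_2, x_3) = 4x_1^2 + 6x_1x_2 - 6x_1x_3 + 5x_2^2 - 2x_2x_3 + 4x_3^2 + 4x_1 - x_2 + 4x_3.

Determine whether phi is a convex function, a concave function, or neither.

phi is quadratic, so its Hessian is the constant matrix H = [[8, 6, -6], [6, 10, -2], [-6, -2, 8]].
Leading principal minors: 8, 44, 104.
All positive ⇒ H ≻ 0 ⇒ convex.

convex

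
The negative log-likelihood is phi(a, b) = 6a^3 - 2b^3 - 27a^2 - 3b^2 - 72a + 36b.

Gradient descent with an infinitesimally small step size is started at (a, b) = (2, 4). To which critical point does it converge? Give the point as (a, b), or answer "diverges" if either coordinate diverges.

phi is separable, so gradient descent decouples: a follows -∂phi/∂a, b follows -∂phi/∂b.
∂phi/∂a = 18(a - 4)(a + 1); at a=2 this is -108, so a increases.
∂phi/∂b = -6(b - 2)(b + 3); at b=4 this is -84, so b increases.
The b-coordinate has no critical point in that direction and runs off to infinity.

diverges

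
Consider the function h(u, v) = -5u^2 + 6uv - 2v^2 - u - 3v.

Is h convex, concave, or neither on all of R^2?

concave

h is quadratic, so its Hessian is the constant matrix H = [[-10, 6], [6, -4]].
det(H) = 4, tr(H) = -14.
det(H) > 0 and tr(H) < 0, so H is negative definite everywhere: concave.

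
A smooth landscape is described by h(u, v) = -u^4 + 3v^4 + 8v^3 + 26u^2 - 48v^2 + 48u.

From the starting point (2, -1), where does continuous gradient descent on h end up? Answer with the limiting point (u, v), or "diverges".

(-1, -4)

h is separable, so gradient descent decouples: u follows -∂h/∂u, v follows -∂h/∂v.
∂h/∂u = -4(u - 4)(u + 1)(u + 3); at u=2 this is 120, so u decreases.
∂h/∂v = 12v(v - 2)(v + 4); at v=-1 this is 108, so v decreases.
u converges to its nearest critical value -1 (a local min of the u-part); v converges to -4. The iterate converges to (-1, -4).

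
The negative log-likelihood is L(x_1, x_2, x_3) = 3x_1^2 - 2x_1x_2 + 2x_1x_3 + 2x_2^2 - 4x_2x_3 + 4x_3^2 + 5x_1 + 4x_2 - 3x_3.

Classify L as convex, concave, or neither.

L is quadratic, so its Hessian is the constant matrix H = [[6, -2, 2], [-2, 4, -4], [2, -4, 8]].
Leading principal minors: 6, 20, 80.
All positive ⇒ H ≻ 0 ⇒ convex.

convex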